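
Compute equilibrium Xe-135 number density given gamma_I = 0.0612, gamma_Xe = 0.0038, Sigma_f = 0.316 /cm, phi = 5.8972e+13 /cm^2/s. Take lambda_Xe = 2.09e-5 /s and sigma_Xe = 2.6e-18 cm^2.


Xe_eq = (gamma_I + gamma_Xe) * Sigma_f * phi / (lambda_Xe + sigma_Xe * phi)
Numerator = (0.0612 + 0.0038) * 0.316 * 5.8972e+13 = 1.211285e+12
Denominator = 2.09e-5 + 2.6e-18 * 5.8972e+13 = 1.742272e-04
Xe_eq = 1.211285e+12 / 1.742272e-04 = 6.9523e+15 /cm^3

6.9523e+15


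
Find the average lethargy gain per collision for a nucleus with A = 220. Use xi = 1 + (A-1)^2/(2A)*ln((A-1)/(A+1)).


xi = 1 + (A-1)^2/(2A) * ln((A-1)/(A+1))
xi = 1 + (220-1)^2/(2*220) * ln((220-1)/(220 +1))
xi = 0.0090634

0.0090634


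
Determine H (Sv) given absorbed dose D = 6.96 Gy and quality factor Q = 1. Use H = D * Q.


H = D * Q
H = 6.96 * 1
H = 6.9600 Sv

6.9600


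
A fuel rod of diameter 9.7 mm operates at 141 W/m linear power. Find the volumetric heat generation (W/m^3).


r = D / 2 / 1000 = 9.7 / 2 / 1000 = 0.00485 m
q''' = q' / (pi * r^2)
q''' = 141 / (pi * 0.00485^2)
q''' = 1.9080e+06 W/m^3

1.9080e+06


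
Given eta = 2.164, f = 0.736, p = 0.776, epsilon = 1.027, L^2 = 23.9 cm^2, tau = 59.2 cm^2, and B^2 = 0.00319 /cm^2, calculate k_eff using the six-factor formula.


k_inf = eta*f*p*eps = 2.164*0.736*0.776*1.027 = 1.269309
P_TNL = 1/(1 + L^2*B^2) = 1/(1 + 23.9*0.00319) = 0.9291599
P_FNL = exp(-B^2*tau) = exp(-0.00319*59.2) = 0.8279123
k_eff = k_inf * P_TNL * P_FNL = 1.269309 * 0.9291599 * 0.8279123
k_eff = 0.97643

0.97643


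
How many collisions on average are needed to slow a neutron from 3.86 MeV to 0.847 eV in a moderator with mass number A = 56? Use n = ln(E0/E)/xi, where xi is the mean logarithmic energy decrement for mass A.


xi = 1 + (A-1)^2/(2A)*ln((A-1)/(A+1)) = 0.03529286 (for A = 56)
n = ln(E0/E) / xi
n = ln(3.86e6 / 0.847) / 0.03529286
n = ln(4.557261e+06) / 0.03529286 = 434.43

434.43


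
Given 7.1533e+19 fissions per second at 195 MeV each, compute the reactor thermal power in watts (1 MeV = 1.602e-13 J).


P = fission_rate * E_MeV * 1.602e-13
P = 7.1533e+19 * 195 * 1.602e-13
P = 2.2346e+09 W

2.2346e+09


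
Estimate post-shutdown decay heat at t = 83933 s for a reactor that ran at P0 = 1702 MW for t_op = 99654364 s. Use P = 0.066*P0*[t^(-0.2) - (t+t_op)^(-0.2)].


P/P0 = 0.066 * [t^(-0.2) - (t + t_op)^(-0.2)]
P/P0 = 0.066 * [83933^(-0.2) - (83933 + 99654364)^(-0.2)]
P/P0 = 0.066 * [0.1035651 - 0.02513203] = 0.005176583
P = 1702 * 0.005176583 = 8.8105 MW

8.8105


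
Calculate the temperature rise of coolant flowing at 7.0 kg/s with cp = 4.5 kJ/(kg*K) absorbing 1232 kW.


dT = Q / (m_dot * cp)
dT = 1232 / (7.0 * 4.5)
dT = 39.111 C

39.111


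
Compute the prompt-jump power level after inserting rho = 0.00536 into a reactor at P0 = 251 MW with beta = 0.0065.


P1/P0 = beta / (beta - rho)
P1/P0 = 0.0065 / (0.0065 - 0.00536) = 5.701754
P1 = 251 * 5.701754 = 1431.1 MW

1431.1


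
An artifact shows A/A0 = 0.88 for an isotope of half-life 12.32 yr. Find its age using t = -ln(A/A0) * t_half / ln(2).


lambda = ln(2) / t_half = ln(2) / 12.32 = 0.05626195 /yr
t = -ln(A/A0) / lambda
t = -ln(0.88) / 0.05626195
t = 2.2721 yr

2.2721


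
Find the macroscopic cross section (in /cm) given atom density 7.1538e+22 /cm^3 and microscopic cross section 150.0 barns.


Sigma = N * sigma_barns * 1e-24
Sigma = 7.1538e+22 * 150.0 * 1e-24
Sigma = 10.731 /cm

10.731


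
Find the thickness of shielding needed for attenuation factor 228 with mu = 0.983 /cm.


x = ln(factor) / mu
x = ln(228) / 0.983
x = 5.5232 cm

5.5232


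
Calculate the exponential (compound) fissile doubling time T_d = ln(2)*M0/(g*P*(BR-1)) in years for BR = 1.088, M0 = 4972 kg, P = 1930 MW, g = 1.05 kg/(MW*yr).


Breeding gain G = BR - 1 = 1.088 - 1 = 0.088
Fissile production rate = g * P * G = 1.05 * 1930 * 0.088 = 178.332 kg/yr
T_d = ln(2) * M0 / (g * P * G)
T_d = ln(2) * 4972 / 178.332 = 19.325 yr

19.325


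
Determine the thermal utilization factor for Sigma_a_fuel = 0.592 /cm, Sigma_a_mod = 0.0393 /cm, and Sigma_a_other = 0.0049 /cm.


f = Sigma_a_fuel / (Sigma_a_fuel + Sigma_a_mod + Sigma_a_other)
f = 0.592 / (0.592 + 0.0393 + 0.0049)
f = 0.93052

0.93052


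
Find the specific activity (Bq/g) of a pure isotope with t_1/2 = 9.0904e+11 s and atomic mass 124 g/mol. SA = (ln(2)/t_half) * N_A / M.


lambda = ln(2) / t_half = ln(2) / 9.0904e+11 = 7.625046e-13 /s
SA = lambda * N_A / M
SA = 7.625046e-13 * 6.022e23 / 124
SA = 3.7031e+09 Bq/g

3.7031e+09


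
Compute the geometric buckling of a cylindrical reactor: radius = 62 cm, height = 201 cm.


B^2 = (2.405/R)^2 + (pi/H)^2
B^2 = (2.405/62)^2 + (pi/201)^2
B^2 = 0.0017490 /cm^2

0.0017490


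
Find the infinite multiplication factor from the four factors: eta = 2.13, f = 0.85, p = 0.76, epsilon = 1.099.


k_inf = eta * f * p * epsilon
k_inf = 2.13 * 0.85 * 0.76 * 1.099
k_inf = 1.5122

1.5122


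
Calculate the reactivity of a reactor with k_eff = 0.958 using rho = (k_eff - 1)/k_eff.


rho = (k_eff - 1) / k_eff
rho = (0.958 - 1) / 0.958
rho = -0.043841

-0.043841


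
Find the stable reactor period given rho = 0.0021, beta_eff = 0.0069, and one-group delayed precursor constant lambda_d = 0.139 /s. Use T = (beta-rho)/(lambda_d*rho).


T = (beta - rho) / (lambda_d * rho)
T = (0.0069 - 0.0021) / (0.139 * 0.0021)
T = 16.444 s

16.444


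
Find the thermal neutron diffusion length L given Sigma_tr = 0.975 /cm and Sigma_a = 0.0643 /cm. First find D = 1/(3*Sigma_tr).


D = 1 / (3 * Sigma_tr) = 1 / (3 * 0.975) = 0.3418803 cm
L = sqrt(D / Sigma_a)
L = sqrt(0.3418803 / 0.0643)
L = 2.3059 cm

2.3059


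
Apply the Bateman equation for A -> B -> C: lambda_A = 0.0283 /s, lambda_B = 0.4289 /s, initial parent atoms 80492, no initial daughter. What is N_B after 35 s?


N_B(t) = lambda_A * N_A0 / (lambda_B - lambda_A) * [exp(-lambda_A*t) - exp(-lambda_B*t)]
exp(-0.0283*35) = 0.3713909; exp(-0.4289*35) = 3.024046e-07
N_B = 0.0283 * 80492 / (0.4289 - 0.0283) * (0.3713909 - 3.024046e-07)
N_B = 2111.8

2111.8


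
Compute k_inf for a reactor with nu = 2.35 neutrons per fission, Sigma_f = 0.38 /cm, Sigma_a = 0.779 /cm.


k_inf = nu * Sigma_f / Sigma_a
k_inf = 2.35 * 0.38 / 0.779
k_inf = 1.1463

1.1463


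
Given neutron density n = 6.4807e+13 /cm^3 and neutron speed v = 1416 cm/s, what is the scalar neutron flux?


phi = n * v
phi = 6.4807e+13 * 1416
phi = 9.1767e+16 /cm^2/s

9.1767e+16


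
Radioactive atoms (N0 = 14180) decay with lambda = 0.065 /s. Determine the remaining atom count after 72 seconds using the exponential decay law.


N = N0 * exp(-lambda * t)
N = 14180 * exp(-0.065 * 72)
N = 131.58

131.58


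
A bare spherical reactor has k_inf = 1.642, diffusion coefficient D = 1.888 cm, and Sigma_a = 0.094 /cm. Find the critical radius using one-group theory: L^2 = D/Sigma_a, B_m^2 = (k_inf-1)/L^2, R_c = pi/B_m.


L^2 = D / Sigma_a = 1.888 / 0.094 = 20.08511 cm^2
B_m^2 = (k_inf - 1) / L^2 = (1.642 - 1) / 20.08511 = 0.03196398 /cm^2
For a bare sphere: B_g = pi/R, so R_c = pi / sqrt(B_m^2)
R_c = pi / sqrt(0.03196398) = 17.572 cm

17.572


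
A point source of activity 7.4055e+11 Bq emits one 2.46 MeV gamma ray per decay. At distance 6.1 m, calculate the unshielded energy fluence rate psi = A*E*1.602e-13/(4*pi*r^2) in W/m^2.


psi = A * E * 1.602e-13 / (4*pi*r^2)
psi = 7.4055e+11 * 2.46 * 1.602e-13 / (4*pi*6.1^2)
psi = 6.2414e-04 W/m^2

6.2414e-04


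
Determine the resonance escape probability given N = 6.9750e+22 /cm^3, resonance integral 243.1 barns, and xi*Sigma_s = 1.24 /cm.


p = exp(-N * I * 1e-24 / (xi*Sigma_s))
p = exp(-6.9750e+22 * 243.1 * 1e-24 / 1.24)
p = 1.1516e-06

1.1516e-06


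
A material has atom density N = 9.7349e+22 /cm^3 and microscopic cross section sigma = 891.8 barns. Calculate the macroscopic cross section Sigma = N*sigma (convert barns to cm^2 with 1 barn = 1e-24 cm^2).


Sigma = N * sigma_barns * 1e-24
Sigma = 9.7349e+22 * 891.8 * 1e-24
Sigma = 86.816 /cm

86.816


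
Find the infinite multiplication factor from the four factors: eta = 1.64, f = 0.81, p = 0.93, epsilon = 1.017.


k_inf = eta * f * p * epsilon
k_inf = 1.64 * 0.81 * 0.93 * 1.017
k_inf = 1.2564

1.2564


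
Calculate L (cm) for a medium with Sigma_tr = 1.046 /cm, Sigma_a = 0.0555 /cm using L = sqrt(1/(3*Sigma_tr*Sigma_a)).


D = 1 / (3 * Sigma_tr) = 1 / (3 * 1.046) = 0.3186743 cm
L = sqrt(D / Sigma_a)
L = sqrt(0.3186743 / 0.0555)
L = 2.3962 cm

2.3962


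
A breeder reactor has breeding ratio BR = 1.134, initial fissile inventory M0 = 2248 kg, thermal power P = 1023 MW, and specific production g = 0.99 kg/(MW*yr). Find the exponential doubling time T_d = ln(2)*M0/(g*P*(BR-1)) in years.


Breeding gain G = BR - 1 = 1.134 - 1 = 0.134
Fissile production rate = g * P * G = 0.99 * 1023 * 0.134 = 135.71118 kg/yr
T_d = ln(2) * M0 / (g * P * G)
T_d = ln(2) * 2248 / 135.71118 = 11.482 yr

11.482


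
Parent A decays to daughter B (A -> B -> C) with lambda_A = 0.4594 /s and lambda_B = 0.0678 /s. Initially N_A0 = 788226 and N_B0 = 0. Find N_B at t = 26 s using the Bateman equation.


N_B(t) = lambda_A * N_A0 / (lambda_B - lambda_A) * [exp(-lambda_A*t) - exp(-lambda_B*t)]
exp(-0.4594*26) = 6.495506e-06; exp(-0.0678*26) = 0.1715638
N_B = 0.4594 * 788226 / (0.0678 - 0.4594) * (6.495506e-06 - 0.1715638)
N_B = 158638

158638


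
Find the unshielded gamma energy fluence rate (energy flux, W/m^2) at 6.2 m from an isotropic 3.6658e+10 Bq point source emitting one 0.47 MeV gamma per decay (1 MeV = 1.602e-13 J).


psi = A * E * 1.602e-13 / (4*pi*r^2)
psi = 3.6658e+10 * 0.47 * 1.602e-13 / (4*pi*6.2^2)
psi = 5.7139e-06 W/m^2

5.7139e-06


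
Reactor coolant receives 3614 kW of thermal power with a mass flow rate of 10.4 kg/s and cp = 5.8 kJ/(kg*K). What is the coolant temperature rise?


dT = Q / (m_dot * cp)
dT = 3614 / (10.4 * 5.8)
dT = 59.914 C

59.914


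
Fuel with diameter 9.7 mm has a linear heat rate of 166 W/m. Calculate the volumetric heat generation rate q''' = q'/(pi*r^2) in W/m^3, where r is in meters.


r = D / 2 / 1000 = 9.7 / 2 / 1000 = 0.00485 m
q''' = q' / (pi * r^2)
q''' = 166 / (pi * 0.00485^2)
q''' = 2.2463e+06 W/m^3

2.2463e+06


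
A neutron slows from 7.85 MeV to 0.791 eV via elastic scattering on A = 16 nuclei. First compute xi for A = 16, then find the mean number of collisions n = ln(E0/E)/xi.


xi = 1 + (A-1)^2/(2A)*ln((A-1)/(A+1)) = 0.1199467 (for A = 16)
n = ln(E0/E) / xi
n = ln(7.85e6 / 0.791) / 0.1199467
n = ln(9.924147e+06) / 0.1199467 = 134.31

134.31


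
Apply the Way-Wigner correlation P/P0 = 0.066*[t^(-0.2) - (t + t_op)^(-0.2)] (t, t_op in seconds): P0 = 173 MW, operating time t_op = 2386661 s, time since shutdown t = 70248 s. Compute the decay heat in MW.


P/P0 = 0.066 * [t^(-0.2) - (t + t_op)^(-0.2)]
P/P0 = 0.066 * [70248^(-0.2) - (70248 + 2386661)^(-0.2)]
P/P0 = 0.066 * [0.1073182 - 0.05271354] = 0.003603908
P = 173 * 0.003603908 = 0.62348 MW

0.62348


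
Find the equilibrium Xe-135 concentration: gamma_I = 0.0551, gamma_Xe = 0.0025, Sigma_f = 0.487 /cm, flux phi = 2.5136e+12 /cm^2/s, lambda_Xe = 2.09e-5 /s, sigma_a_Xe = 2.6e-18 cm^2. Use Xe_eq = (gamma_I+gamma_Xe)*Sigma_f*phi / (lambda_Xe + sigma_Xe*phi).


Xe_eq = (gamma_I + gamma_Xe) * Sigma_f * phi / (lambda_Xe + sigma_Xe * phi)
Numerator = (0.0551 + 0.0025) * 0.487 * 2.5136e+12 = 7.050950e+10
Denominator = 2.09e-5 + 2.6e-18 * 2.5136e+12 = 2.743536e-05
Xe_eq = 7.050950e+10 / 2.743536e-05 = 2.5700e+15 /cm^3

2.5700e+15


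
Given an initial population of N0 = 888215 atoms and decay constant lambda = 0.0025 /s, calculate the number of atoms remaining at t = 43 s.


N = N0 * exp(-lambda * t)
N = 888215 * exp(-0.0025 * 43)
N = 797685

797685


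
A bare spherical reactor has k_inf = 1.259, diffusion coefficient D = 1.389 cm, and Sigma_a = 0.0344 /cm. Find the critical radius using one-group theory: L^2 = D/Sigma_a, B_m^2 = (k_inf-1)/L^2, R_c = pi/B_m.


L^2 = D / Sigma_a = 1.389 / 0.0344 = 40.37791 cm^2
B_m^2 = (k_inf - 1) / L^2 = (1.259 - 1) / 40.37791 = 0.006414398 /cm^2
For a bare sphere: B_g = pi/R, so R_c = pi / sqrt(B_m^2)
R_c = pi / sqrt(0.006414398) = 39.226 cm

39.226


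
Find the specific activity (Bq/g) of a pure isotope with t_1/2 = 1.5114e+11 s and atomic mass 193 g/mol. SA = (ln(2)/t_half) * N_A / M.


lambda = ln(2) / t_half = ln(2) / 1.5114e+11 = 4.586127e-12 /s
SA = lambda * N_A / M
SA = 4.586127e-12 * 6.022e23 / 193
SA = 1.4310e+10 Bq/g

1.4310e+10


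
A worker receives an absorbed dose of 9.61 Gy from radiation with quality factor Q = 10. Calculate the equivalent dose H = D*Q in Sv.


H = D * Q
H = 9.61 * 10
H = 96.100 Sv

96.100


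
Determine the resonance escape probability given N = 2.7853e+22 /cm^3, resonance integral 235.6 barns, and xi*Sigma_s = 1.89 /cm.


p = exp(-N * I * 1e-24 / (xi*Sigma_s))
p = exp(-2.7853e+22 * 235.6 * 1e-24 / 1.89)
p = 0.031053

0.031053


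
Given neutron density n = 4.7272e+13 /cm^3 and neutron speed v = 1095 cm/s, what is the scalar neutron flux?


phi = n * v
phi = 4.7272e+13 * 1095
phi = 5.1763e+16 /cm^2/s

5.1763e+16


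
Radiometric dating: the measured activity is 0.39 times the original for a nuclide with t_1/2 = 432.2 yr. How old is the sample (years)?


lambda = ln(2) / t_half = ln(2) / 432.2 = 0.001603765 /yr
t = -ln(A/A0) / lambda
t = -ln(0.39) / 0.001603765
t = 587.12 yr

587.12


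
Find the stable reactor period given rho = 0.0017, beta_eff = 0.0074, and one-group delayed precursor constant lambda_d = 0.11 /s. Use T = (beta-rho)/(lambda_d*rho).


T = (beta - rho) / (lambda_d * rho)
T = (0.0074 - 0.0017) / (0.11 * 0.0017)
T = 30.481 s

30.481


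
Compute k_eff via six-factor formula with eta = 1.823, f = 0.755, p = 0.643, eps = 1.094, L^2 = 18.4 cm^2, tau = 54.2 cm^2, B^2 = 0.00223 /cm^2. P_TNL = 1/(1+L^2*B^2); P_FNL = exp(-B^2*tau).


k_inf = eta*f*p*eps = 1.823*0.755*0.643*1.094 = 0.9681929
P_TNL = 1/(1 + L^2*B^2) = 1/(1 + 18.4*0.00223) = 0.9605853
P_FNL = exp(-B^2*tau) = exp(-0.00223*54.2) = 0.8861527
k_eff = k_inf * P_TNL * P_FNL = 0.9681929 * 0.9605853 * 0.8861527
k_eff = 0.82415

0.82415


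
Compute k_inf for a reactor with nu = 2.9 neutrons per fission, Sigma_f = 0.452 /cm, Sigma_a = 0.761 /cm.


k_inf = nu * Sigma_f / Sigma_a
k_inf = 2.9 * 0.452 / 0.761
k_inf = 1.7225

1.7225


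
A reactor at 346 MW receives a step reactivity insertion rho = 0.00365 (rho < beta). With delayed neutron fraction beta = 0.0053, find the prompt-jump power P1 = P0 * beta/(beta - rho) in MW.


P1/P0 = beta / (beta - rho)
P1/P0 = 0.0053 / (0.0053 - 0.00365) = 3.212121
P1 = 346 * 3.212121 = 1111.4 MW

1111.4


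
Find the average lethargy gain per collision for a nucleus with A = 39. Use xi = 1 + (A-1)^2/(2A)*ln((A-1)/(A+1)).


xi = 1 + (A-1)^2/(2A) * ln((A-1)/(A+1))
xi = 1 + (39-1)^2/(2*39) * ln((39-1)/(39 +1))
xi = 0.050416

0.050416


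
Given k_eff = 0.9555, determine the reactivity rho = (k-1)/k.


rho = (k_eff - 1) / k_eff
rho = (0.9555 - 1) / 0.9555
rho = -0.046572

-0.046572


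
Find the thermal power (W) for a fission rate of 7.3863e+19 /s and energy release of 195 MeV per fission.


P = fission_rate * E_MeV * 1.602e-13
P = 7.3863e+19 * 195 * 1.602e-13
P = 2.3074e+09 W

2.3074e+09


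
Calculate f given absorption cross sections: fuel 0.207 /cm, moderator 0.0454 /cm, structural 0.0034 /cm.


f = Sigma_a_fuel / (Sigma_a_fuel + Sigma_a_mod + Sigma_a_other)
f = 0.207 / (0.207 + 0.0454 + 0.0034)
f = 0.80923

0.80923


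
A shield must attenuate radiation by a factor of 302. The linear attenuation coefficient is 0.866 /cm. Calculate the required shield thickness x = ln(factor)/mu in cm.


x = ln(factor) / mu
x = ln(302) / 0.866
x = 6.5940 cm

6.5940


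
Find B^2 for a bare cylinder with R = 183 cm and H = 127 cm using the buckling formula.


B^2 = (2.405/R)^2 + (pi/H)^2
B^2 = (2.405/183)^2 + (pi/127)^2
B^2 = 7.8463e-04 /cm^2

7.8463e-04


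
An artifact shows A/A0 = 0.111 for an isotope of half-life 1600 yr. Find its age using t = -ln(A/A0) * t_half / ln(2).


lambda = ln(2) / t_half = ln(2) / 1600 = 4.332170e-04 /yr
t = -ln(A/A0) / lambda
t = -ln(0.111) / 4.332170e-04
t = 5074.2 yr

5074.2


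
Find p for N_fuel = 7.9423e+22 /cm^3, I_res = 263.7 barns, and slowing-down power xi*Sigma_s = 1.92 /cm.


p = exp(-N * I * 1e-24 / (xi*Sigma_s))
p = exp(-7.9423e+22 * 263.7 * 1e-24 / 1.92)
p = 1.8307e-05

1.8307e-05


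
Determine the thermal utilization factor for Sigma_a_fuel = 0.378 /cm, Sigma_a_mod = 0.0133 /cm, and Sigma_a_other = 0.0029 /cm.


f = Sigma_a_fuel / (Sigma_a_fuel + Sigma_a_mod + Sigma_a_other)
f = 0.378 / (0.378 + 0.0133 + 0.0029)
f = 0.95890

0.95890


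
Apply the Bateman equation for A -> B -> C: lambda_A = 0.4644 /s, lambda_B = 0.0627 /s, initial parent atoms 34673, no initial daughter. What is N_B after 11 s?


N_B(t) = lambda_A * N_A0 / (lambda_B - lambda_A) * [exp(-lambda_A*t) - exp(-lambda_B*t)]
exp(-0.4644*11) = 0.006045748; exp(-0.0627*11) = 0.5017266
N_B = 0.4644 * 34673 / (0.0627 - 0.4644) * (0.006045748 - 0.5017266)
N_B = 19869

19869


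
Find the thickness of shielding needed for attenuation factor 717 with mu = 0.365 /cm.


x = ln(factor) / mu
x = ln(717) / 0.365
x = 18.014 cm

18.014


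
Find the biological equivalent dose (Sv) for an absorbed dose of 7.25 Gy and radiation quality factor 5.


H = D * Q
H = 7.25 * 5
H = 36.250 Sv

36.250


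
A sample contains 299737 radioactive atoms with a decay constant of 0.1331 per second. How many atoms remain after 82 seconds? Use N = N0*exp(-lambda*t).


N = N0 * exp(-lambda * t)
N = 299737 * exp(-0.1331 * 82)
N = 5.4546

5.4546


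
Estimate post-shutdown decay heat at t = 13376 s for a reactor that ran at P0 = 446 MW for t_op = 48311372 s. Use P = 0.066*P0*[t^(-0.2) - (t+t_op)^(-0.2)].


P/P0 = 0.066 * [t^(-0.2) - (t + t_op)^(-0.2)]
P/P0 = 0.066 * [13376^(-0.2) - (13376 + 48311372)^(-0.2)]
P/P0 = 0.066 * [0.1495322 - 0.02905133] = 0.007951737
P = 446 * 0.007951737 = 3.5465 MW

3.5465


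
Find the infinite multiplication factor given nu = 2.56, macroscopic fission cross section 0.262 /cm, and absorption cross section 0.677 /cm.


k_inf = nu * Sigma_f / Sigma_a
k_inf = 2.56 * 0.262 / 0.677
k_inf = 0.99072

0.99072


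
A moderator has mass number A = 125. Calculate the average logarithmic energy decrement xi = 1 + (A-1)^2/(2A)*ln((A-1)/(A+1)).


xi = 1 + (A-1)^2/(2A) * ln((A-1)/(A+1))
xi = 1 + (125-1)^2/(2*125) * ln((125-1)/(125 +1))
xi = 0.015915

0.015915


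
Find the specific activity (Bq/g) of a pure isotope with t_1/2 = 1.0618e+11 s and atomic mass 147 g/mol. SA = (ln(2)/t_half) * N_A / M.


lambda = ln(2) / t_half = ln(2) / 1.0618e+11 = 6.528039e-12 /s
SA = lambda * N_A / M
SA = 6.528039e-12 * 6.022e23 / 147
SA = 2.6743e+10 Bq/g

2.6743e+10


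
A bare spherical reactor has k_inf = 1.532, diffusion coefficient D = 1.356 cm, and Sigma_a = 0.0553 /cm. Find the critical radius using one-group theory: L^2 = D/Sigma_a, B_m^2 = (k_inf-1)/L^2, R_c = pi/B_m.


L^2 = D / Sigma_a = 1.356 / 0.0553 = 24.52080 cm^2
B_m^2 = (k_inf - 1) / L^2 = (1.532 - 1) / 24.52080 = 0.02169587 /cm^2
For a bare sphere: B_g = pi/R, so R_c = pi / sqrt(B_m^2)
R_c = pi / sqrt(0.02169587) = 21.329 cm

21.329


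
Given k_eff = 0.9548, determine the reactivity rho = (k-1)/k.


rho = (k_eff - 1) / k_eff
rho = (0.9548 - 1) / 0.9548
rho = -0.047340

-0.047340


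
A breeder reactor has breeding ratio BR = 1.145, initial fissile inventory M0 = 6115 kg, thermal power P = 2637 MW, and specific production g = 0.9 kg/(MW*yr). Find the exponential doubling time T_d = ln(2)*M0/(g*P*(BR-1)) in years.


Breeding gain G = BR - 1 = 1.145 - 1 = 0.145
Fissile production rate = g * P * G = 0.9 * 2637 * 0.145 = 344.1285 kg/yr
T_d = ln(2) * M0 / (g * P * G)
T_d = ln(2) * 6115 / 344.1285 = 12.317 yr

12.317


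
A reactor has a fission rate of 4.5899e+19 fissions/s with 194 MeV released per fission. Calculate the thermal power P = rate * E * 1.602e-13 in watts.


P = fission_rate * E_MeV * 1.602e-13
P = 4.5899e+19 * 194 * 1.602e-13
P = 1.4265e+09 W

1.4265e+09


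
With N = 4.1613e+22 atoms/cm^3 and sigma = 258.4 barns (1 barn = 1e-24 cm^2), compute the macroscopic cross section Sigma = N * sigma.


Sigma = N * sigma_barns * 1e-24
Sigma = 4.1613e+22 * 258.4 * 1e-24
Sigma = 10.753 /cm

10.753


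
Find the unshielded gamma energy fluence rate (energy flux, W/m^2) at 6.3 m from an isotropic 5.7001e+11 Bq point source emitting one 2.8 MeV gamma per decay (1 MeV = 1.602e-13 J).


psi = A * E * 1.602e-13 / (4*pi*r^2)
psi = 5.7001e+11 * 2.8 * 1.602e-13 / (4*pi*6.3^2)
psi = 5.1264e-04 W/m^2

5.1264e-04


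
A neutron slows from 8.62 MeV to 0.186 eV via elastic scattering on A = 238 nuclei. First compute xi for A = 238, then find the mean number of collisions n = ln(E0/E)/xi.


xi = 1 + (A-1)^2/(2A)*ln((A-1)/(A+1)) = 0.008379872 (for A = 238)
n = ln(E0/E) / xi
n = ln(8.62e6 / 0.186) / 0.008379872
n = ln(4.634409e+07) / 0.008379872 = 2106.4

2106.4


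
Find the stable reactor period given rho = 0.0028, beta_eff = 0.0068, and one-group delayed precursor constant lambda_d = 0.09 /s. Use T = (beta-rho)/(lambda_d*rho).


T = (beta - rho) / (lambda_d * rho)
T = (0.0068 - 0.0028) / (0.09 * 0.0028)
T = 15.873 s

15.873


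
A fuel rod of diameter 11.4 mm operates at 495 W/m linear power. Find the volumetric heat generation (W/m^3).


r = D / 2 / 1000 = 11.4 / 2 / 1000 = 0.0057 m
q''' = q' / (pi * r^2)
q''' = 495 / (pi * 0.0057^2)
q''' = 4.8496e+06 W/m^3

4.8496e+06


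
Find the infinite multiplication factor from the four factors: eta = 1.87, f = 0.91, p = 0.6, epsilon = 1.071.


k_inf = eta * f * p * epsilon
k_inf = 1.87 * 0.91 * 0.6 * 1.071
k_inf = 1.0935

1.0935


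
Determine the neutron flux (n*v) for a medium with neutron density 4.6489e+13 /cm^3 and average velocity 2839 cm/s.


phi = n * v
phi = 4.6489e+13 * 2839
phi = 1.3198e+17 /cm^2/s

1.3198e+17


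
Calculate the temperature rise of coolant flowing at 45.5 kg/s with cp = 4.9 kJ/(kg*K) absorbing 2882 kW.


dT = Q / (m_dot * cp)
dT = 2882 / (45.5 * 4.9)
dT = 12.927 C

12.927


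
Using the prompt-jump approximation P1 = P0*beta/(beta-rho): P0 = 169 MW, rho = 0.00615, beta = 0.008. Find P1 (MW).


P1/P0 = beta / (beta - rho)
P1/P0 = 0.008 / (0.008 - 0.00615) = 4.324324
P1 = 169 * 4.324324 = 730.81 MW

730.81


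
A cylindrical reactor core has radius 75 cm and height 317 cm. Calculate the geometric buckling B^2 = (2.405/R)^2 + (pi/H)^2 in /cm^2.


B^2 = (2.405/R)^2 + (pi/H)^2
B^2 = (2.405/75)^2 + (pi/317)^2
B^2 = 0.0011265 /cm^2

0.0011265


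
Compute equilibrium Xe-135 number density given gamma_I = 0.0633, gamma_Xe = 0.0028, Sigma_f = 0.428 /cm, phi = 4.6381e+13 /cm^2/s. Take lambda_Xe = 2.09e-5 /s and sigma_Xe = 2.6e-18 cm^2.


Xe_eq = (gamma_I + gamma_Xe) * Sigma_f * phi / (lambda_Xe + sigma_Xe * phi)
Numerator = (0.0633 + 0.0028) * 0.428 * 4.6381e+13 = 1.312156e+12
Denominator = 2.09e-5 + 2.6e-18 * 4.6381e+13 = 1.414906e-04
Xe_eq = 1.312156e+12 / 1.414906e-04 = 9.2738e+15 /cm^3

9.2738e+15


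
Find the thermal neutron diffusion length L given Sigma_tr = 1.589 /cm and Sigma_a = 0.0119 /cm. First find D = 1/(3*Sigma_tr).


D = 1 / (3 * Sigma_tr) = 1 / (3 * 1.589) = 0.2097755 cm
L = sqrt(D / Sigma_a)
L = sqrt(0.2097755 / 0.0119)
L = 4.1986 cm

4.1986


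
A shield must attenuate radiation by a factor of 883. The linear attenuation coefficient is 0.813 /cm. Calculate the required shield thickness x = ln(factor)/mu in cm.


x = ln(factor) / mu
x = ln(883) / 0.813
x = 8.3436 cm

8.3436


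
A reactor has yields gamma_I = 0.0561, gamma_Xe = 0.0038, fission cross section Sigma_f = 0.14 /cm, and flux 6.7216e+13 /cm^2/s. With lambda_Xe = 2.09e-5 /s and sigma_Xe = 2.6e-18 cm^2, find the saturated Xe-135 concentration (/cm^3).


Xe_eq = (gamma_I + gamma_Xe) * Sigma_f * phi / (lambda_Xe + sigma_Xe * phi)
Numerator = (0.0561 + 0.0038) * 0.14 * 6.7216e+13 = 5.636734e+11
Denominator = 2.09e-5 + 2.6e-18 * 6.7216e+13 = 1.956616e-04
Xe_eq = 5.636734e+11 / 1.956616e-04 = 2.8809e+15 /cm^3

2.8809e+15


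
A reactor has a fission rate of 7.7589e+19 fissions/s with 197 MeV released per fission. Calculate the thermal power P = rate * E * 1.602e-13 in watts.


P = fission_rate * E_MeV * 1.602e-13
P = 7.7589e+19 * 197 * 1.602e-13
P = 2.4487e+09 W

2.4487e+09


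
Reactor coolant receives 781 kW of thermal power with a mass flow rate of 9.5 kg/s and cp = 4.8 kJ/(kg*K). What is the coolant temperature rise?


dT = Q / (m_dot * cp)
dT = 781 / (9.5 * 4.8)
dT = 17.127 C

17.127


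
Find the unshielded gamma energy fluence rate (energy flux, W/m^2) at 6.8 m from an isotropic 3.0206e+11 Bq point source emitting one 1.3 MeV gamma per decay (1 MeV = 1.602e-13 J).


psi = A * E * 1.602e-13 / (4*pi*r^2)
psi = 3.0206e+11 * 1.3 * 1.602e-13 / (4*pi*6.8^2)
psi = 1.0826e-04 W/m^2

1.0826e-04


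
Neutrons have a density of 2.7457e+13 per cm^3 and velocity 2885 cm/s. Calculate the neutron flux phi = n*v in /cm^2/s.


phi = n * v
phi = 2.7457e+13 * 2885
phi = 7.9213e+16 /cm^2/s

7.9213e+16


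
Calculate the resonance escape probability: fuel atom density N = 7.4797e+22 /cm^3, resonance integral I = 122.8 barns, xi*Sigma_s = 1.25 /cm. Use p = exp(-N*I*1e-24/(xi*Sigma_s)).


p = exp(-N * I * 1e-24 / (xi*Sigma_s))
p = exp(-7.4797e+22 * 122.8 * 1e-24 / 1.25)
p = 6.4384e-04

6.4384e-04


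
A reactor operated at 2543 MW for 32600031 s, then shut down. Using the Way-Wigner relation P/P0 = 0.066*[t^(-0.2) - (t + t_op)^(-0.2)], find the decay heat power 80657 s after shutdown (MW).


P/P0 = 0.066 * [t^(-0.2) - (t + t_op)^(-0.2)]
P/P0 = 0.066 * [80657^(-0.2) - (80657 + 32600031)^(-0.2)]
P/P0 = 0.066 * [0.1043931 - 0.03141534] = 0.004816532
P = 2543 * 0.004816532 = 12.248 MW

12.248


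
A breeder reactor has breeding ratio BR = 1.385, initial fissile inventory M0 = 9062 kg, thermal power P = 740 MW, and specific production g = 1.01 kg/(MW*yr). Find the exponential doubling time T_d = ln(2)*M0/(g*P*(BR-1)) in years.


Breeding gain G = BR - 1 = 1.385 - 1 = 0.385
Fissile production rate = g * P * G = 1.01 * 740 * 0.385 = 287.749 kg/yr
T_d = ln(2) * M0 / (g * P * G)
T_d = ln(2) * 9062 / 287.749 = 21.829 yr

21.829


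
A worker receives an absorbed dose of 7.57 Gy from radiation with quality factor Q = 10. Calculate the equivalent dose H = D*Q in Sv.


H = D * Q
H = 7.57 * 10
H = 75.700 Sv

75.700


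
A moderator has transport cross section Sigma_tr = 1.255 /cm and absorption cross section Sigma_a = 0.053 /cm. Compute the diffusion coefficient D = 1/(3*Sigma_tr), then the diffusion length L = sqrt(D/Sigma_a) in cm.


D = 1 / (3 * Sigma_tr) = 1 / (3 * 1.255) = 0.2656042 cm
L = sqrt(D / Sigma_a)
L = sqrt(0.2656042 / 0.053)
L = 2.2386 cm

2.2386


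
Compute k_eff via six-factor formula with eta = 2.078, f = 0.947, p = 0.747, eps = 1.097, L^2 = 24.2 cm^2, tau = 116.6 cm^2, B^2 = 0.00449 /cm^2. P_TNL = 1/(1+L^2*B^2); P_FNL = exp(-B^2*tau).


k_inf = eta*f*p*eps = 2.078*0.947*0.747*1.097 = 1.612586
P_TNL = 1/(1 + L^2*B^2) = 1/(1 + 24.2*0.00449) = 0.9019914
P_FNL = exp(-B^2*tau) = exp(-0.00449*116.6) = 0.5924232
k_eff = k_inf * P_TNL * P_FNL = 1.612586 * 0.9019914 * 0.5924232
k_eff = 0.86170

0.86170


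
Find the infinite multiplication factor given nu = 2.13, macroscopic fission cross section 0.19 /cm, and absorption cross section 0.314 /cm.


k_inf = nu * Sigma_f / Sigma_a
k_inf = 2.13 * 0.19 / 0.314
k_inf = 1.2889

1.2889


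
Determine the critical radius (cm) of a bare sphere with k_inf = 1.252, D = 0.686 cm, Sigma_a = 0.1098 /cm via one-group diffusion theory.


L^2 = D / Sigma_a = 0.686 / 0.1098 = 6.247723 cm^2
B_m^2 = (k_inf - 1) / L^2 = (1.252 - 1) / 6.247723 = 0.04033469 /cm^2
For a bare sphere: B_g = pi/R, so R_c = pi / sqrt(B_m^2)
R_c = pi / sqrt(0.04033469) = 15.643 cm

15.643


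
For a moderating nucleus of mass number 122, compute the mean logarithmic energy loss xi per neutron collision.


xi = 1 + (A-1)^2/(2A) * ln((A-1)/(A+1))
xi = 1 + (122-1)^2/(2*122) * ln((122-1)/(122 +1))
xi = 0.016304

0.016304


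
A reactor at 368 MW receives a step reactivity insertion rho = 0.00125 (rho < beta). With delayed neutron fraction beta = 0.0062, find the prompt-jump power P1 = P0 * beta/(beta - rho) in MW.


P1/P0 = beta / (beta - rho)
P1/P0 = 0.0062 / (0.0062 - 0.00125) = 1.252525
P1 = 368 * 1.252525 = 460.93 MW

460.93


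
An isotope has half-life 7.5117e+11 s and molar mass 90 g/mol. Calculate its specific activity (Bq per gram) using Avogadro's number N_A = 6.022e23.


lambda = ln(2) / t_half = ln(2) / 7.5117e+11 = 9.227567e-13 /s
SA = lambda * N_A / M
SA = 9.227567e-13 * 6.022e23 / 90
SA = 6.1743e+09 Bq/g

6.1743e+09


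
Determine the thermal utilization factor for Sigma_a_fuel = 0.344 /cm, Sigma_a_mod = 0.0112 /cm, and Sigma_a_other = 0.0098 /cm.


f = Sigma_a_fuel / (Sigma_a_fuel + Sigma_a_mod + Sigma_a_other)
f = 0.344 / (0.344 + 0.0112 + 0.0098)
f = 0.94247

0.94247


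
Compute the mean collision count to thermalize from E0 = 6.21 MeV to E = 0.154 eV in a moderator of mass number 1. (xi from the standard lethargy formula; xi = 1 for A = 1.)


xi = 1 + (A-1)^2/(2A)*ln((A-1)/(A+1)) = 1 (for A = 1)
n = ln(E0/E) / xi
n = ln(6.21e6 / 0.154) / 1
n = ln(4.032468e+07) / 1 = 17.512

17.512


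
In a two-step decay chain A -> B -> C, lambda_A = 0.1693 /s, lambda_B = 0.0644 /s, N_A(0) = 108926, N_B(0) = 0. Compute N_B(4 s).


N_B(t) = lambda_A * N_A0 / (lambda_B - lambda_A) * [exp(-lambda_A*t) - exp(-lambda_B*t)]
exp(-0.1693*4) = 0.5080375; exp(-0.0644*4) = 0.7729043
N_B = 0.1693 * 108926 / (0.0644 - 0.1693) * (0.5080375 - 0.7729043)
N_B = 46563

46563


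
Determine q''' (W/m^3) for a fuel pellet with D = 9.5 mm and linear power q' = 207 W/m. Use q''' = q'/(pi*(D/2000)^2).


r = D / 2 / 1000 = 9.5 / 2 / 1000 = 0.00475 m
q''' = q' / (pi * r^2)
q''' = 207 / (pi * 0.00475^2)
q''' = 2.9203e+06 W/m^3

2.9203e+06


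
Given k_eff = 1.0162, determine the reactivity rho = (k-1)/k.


rho = (k_eff - 1) / k_eff
rho = (1.0162 - 1) / 1.0162
rho = 0.015942

0.015942


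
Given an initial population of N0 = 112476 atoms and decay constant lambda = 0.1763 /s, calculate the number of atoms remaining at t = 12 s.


N = N0 * exp(-lambda * t)
N = 112476 * exp(-0.1763 * 12)
N = 13560

13560


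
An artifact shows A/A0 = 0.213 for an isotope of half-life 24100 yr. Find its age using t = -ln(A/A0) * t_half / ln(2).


lambda = ln(2) / t_half = ln(2) / 24100 = 2.876129e-05 /yr
t = -ln(A/A0) / lambda
t = -ln(0.213) / 2.876129e-05
t = 53769 yr

53769


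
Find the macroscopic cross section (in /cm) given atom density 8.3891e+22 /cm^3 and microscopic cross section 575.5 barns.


Sigma = N * sigma_barns * 1e-24
Sigma = 8.3891e+22 * 575.5 * 1e-24
Sigma = 48.279 /cm

48.279


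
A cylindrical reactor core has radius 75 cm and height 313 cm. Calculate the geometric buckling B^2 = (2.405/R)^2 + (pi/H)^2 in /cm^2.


B^2 = (2.405/R)^2 + (pi/H)^2
B^2 = (2.405/75)^2 + (pi/313)^2
B^2 = 0.0011290 /cm^2

0.0011290


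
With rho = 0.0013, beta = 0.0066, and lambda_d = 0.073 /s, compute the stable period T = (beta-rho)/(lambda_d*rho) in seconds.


T = (beta - rho) / (lambda_d * rho)
T = (0.0066 - 0.0013) / (0.073 * 0.0013)
T = 55.848 s

55.848


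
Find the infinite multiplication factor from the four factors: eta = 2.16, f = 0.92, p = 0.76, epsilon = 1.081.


k_inf = eta * f * p * epsilon
k_inf = 2.16 * 0.92 * 0.76 * 1.081
k_inf = 1.6326

1.6326


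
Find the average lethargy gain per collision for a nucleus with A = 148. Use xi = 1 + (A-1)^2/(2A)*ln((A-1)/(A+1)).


xi = 1 + (A-1)^2/(2A) * ln((A-1)/(A+1))
xi = 1 + (148-1)^2/(2*148) * ln((148-1)/(148 +1))
xi = 0.013453

0.013453


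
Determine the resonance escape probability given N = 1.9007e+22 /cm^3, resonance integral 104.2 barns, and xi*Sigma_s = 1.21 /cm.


p = exp(-N * I * 1e-24 / (xi*Sigma_s))
p = exp(-1.9007e+22 * 104.2 * 1e-24 / 1.21)
p = 0.19460

0.19460


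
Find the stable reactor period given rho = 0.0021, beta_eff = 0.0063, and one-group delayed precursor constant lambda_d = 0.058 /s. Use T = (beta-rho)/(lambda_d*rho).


T = (beta - rho) / (lambda_d * rho)
T = (0.0063 - 0.0021) / (0.058 * 0.0021)
T = 34.483 s

34.483


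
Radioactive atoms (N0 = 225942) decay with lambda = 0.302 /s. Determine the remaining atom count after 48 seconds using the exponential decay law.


N = N0 * exp(-lambda * t)
N = 225942 * exp(-0.302 * 48)
N = 0.11441

0.11441


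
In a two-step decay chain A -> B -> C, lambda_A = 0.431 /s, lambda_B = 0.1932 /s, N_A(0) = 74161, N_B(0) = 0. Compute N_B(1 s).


N_B(t) = lambda_A * N_A0 / (lambda_B - lambda_A) * [exp(-lambda_A*t) - exp(-lambda_B*t)]
exp(-0.431*1) = 0.6498589; exp(-0.1932*1) = 0.8243171
N_B = 0.431 * 74161 / (0.1932 - 0.431) * (0.6498589 - 0.8243171)
N_B = 23449

23449


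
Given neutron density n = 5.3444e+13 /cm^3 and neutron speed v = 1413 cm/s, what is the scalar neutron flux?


phi = n * v
phi = 5.3444e+13 * 1413
phi = 7.5516e+16 /cm^2/s

7.5516e+16


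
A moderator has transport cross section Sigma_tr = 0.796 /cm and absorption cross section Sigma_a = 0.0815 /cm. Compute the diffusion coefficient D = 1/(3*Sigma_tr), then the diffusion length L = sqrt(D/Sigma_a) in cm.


D = 1 / (3 * Sigma_tr) = 1 / (3 * 0.796) = 0.4187605 cm
L = sqrt(D / Sigma_a)
L = sqrt(0.4187605 / 0.0815)
L = 2.2668 cm

2.2668


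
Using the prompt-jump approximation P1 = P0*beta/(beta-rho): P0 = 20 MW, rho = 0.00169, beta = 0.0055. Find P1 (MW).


P1/P0 = beta / (beta - rho)
P1/P0 = 0.0055 / (0.0055 - 0.00169) = 1.443570
P1 = 20 * 1.443570 = 28.871 MW

28.871


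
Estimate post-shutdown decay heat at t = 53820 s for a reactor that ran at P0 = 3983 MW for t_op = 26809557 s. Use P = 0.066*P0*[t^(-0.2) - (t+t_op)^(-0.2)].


P/P0 = 0.066 * [t^(-0.2) - (t + t_op)^(-0.2)]
P/P0 = 0.066 * [53820^(-0.2) - (53820 + 26809557)^(-0.2)]
P/P0 = 0.066 * [0.1131908 - 0.03267141] = 0.005314280
P = 3983 * 0.005314280 = 21.167 MW

21.167


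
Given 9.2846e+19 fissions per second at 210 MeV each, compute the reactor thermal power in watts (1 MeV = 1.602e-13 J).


P = fission_rate * E_MeV * 1.602e-13
P = 9.2846e+19 * 210 * 1.602e-13
P = 3.1235e+09 W

3.1235e+09


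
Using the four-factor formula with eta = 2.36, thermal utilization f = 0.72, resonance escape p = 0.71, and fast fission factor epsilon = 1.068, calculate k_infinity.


k_inf = eta * f * p * epsilon
k_inf = 2.36 * 0.72 * 0.71 * 1.068
k_inf = 1.2885

1.2885


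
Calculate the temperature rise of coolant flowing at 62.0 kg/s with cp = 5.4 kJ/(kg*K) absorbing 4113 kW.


dT = Q / (m_dot * cp)
dT = 4113 / (62.0 * 5.4)
dT = 12.285 C

12.285


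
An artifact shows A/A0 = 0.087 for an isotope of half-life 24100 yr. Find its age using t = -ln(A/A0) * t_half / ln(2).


lambda = ln(2) / t_half = ln(2) / 24100 = 2.876129e-05 /yr
t = -ln(A/A0) / lambda
t = -ln(0.087) / 2.876129e-05
t = 84900 yr

84900


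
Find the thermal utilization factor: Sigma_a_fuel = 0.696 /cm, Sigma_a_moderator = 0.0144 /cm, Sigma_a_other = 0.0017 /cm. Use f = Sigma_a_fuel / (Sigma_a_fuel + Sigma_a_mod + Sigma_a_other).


f = Sigma_a_fuel / (Sigma_a_fuel + Sigma_a_mod + Sigma_a_other)
f = 0.696 / (0.696 + 0.0144 + 0.0017)
f = 0.97739

0.97739


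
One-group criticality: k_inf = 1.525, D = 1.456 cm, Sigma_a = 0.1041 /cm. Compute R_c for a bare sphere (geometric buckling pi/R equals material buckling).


L^2 = D / Sigma_a = 1.456 / 0.1041 = 13.98655 cm^2
B_m^2 = (k_inf - 1) / L^2 = (1.525 - 1) / 13.98655 = 0.03753606 /cm^2
For a bare sphere: B_g = pi/R, so R_c = pi / sqrt(B_m^2)
R_c = pi / sqrt(0.03753606) = 16.215 cm

16.215


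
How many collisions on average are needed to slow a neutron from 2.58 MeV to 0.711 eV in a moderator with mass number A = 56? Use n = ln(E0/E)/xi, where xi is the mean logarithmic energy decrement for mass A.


xi = 1 + (A-1)^2/(2A)*ln((A-1)/(A+1)) = 0.03529286 (for A = 56)
n = ln(E0/E) / xi
n = ln(2.58e6 / 0.711) / 0.03529286
n = ln(3.628692e+06) / 0.03529286 = 427.97

427.97


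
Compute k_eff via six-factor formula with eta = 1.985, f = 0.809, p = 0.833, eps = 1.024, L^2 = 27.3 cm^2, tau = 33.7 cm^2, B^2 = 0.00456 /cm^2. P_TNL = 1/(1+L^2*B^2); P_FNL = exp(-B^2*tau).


k_inf = eta*f*p*eps = 1.985*0.809*0.833*1.024 = 1.369790
P_TNL = 1/(1 + L^2*B^2) = 1/(1 + 27.3*0.00456) = 0.8892936
P_FNL = exp(-B^2*tau) = exp(-0.00456*33.7) = 0.8575533
k_eff = k_inf * P_TNL * P_FNL = 1.369790 * 0.8892936 * 0.8575533
k_eff = 1.0446

1.0446


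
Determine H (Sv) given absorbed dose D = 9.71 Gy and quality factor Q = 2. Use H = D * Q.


H = D * Q
H = 9.71 * 2
H = 19.420 Sv

19.420


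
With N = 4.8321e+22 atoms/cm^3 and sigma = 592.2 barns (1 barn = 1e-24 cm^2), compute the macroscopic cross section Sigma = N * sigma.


Sigma = N * sigma_barns * 1e-24
Sigma = 4.8321e+22 * 592.2 * 1e-24
Sigma = 28.616 /cm

28.616


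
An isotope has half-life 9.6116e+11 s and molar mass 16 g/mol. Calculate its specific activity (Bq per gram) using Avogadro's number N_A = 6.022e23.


lambda = ln(2) / t_half = ln(2) / 9.6116e+11 = 7.211569e-13 /s
SA = lambda * N_A / M
SA = 7.211569e-13 * 6.022e23 / 16
SA = 2.7143e+10 Bq/g

2.7143e+10


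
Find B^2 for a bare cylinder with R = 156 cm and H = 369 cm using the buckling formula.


B^2 = (2.405/R)^2 + (pi/H)^2
B^2 = (2.405/156)^2 + (pi/369)^2
B^2 = 3.1016e-04 /cm^2

3.1016e-04


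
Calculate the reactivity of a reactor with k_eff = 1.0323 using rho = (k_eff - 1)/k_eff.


rho = (k_eff - 1) / k_eff
rho = (1.0323 - 1) / 1.0323
rho = 0.031289

0.031289


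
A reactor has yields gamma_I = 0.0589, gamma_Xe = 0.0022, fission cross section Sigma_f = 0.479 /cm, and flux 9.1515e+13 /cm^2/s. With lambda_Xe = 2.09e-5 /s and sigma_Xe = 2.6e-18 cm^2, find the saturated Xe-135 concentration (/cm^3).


Xe_eq = (gamma_I + gamma_Xe) * Sigma_f * phi / (lambda_Xe + sigma_Xe * phi)
Numerator = (0.0589 + 0.0022) * 0.479 * 9.1515e+13 = 2.678360e+12
Denominator = 2.09e-5 + 2.6e-18 * 9.1515e+13 = 2.588390e-04
Xe_eq = 2.678360e+12 / 2.588390e-04 = 1.0348e+16 /cm^3

1.0348e+16


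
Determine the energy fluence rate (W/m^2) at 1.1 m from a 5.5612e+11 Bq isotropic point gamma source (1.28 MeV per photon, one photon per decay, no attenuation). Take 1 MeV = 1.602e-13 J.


psi = A * E * 1.602e-13 / (4*pi*r^2)
psi = 5.5612e+11 * 1.28 * 1.602e-13 / (4*pi*1.1^2)
psi = 0.0074997 W/m^2

0.0074997


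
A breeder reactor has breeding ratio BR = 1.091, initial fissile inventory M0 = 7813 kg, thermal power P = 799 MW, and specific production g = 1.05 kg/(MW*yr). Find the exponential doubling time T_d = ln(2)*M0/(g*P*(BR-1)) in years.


Breeding gain G = BR - 1 = 1.091 - 1 = 0.091
Fissile production rate = g * P * G = 1.05 * 799 * 0.091 = 76.34445 kg/yr
T_d = ln(2) * M0 / (g * P * G)
T_d = ln(2) * 7813 / 76.34445 = 70.936 yr

70.936


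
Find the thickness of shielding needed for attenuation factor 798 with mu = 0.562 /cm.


x = ln(factor) / mu
x = ln(798) / 0.562
x = 11.890 cm

11.890


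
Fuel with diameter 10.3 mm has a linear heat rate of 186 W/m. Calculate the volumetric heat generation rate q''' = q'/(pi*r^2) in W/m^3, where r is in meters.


r = D / 2 / 1000 = 10.3 / 2 / 1000 = 0.00515 m
q''' = q' / (pi * r^2)
q''' = 186 / (pi * 0.00515^2)
q''' = 2.2323e+06 W/m^3

2.2323e+06


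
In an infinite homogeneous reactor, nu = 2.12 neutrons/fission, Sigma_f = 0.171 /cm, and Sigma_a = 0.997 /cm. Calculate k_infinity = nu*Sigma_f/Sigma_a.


k_inf = nu * Sigma_f / Sigma_a
k_inf = 2.12 * 0.171 / 0.997
k_inf = 0.36361

0.36361


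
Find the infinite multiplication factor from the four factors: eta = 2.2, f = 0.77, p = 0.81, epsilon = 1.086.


k_inf = eta * f * p * epsilon
k_inf = 2.2 * 0.77 * 0.81 * 1.086
k_inf = 1.4901

1.4901
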